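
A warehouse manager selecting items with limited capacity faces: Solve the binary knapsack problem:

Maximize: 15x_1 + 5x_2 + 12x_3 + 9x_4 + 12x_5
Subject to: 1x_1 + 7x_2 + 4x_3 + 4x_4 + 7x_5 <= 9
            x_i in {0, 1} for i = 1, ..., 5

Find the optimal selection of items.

Items: item 1 (v=15, w=1), item 2 (v=5, w=7), item 3 (v=12, w=4), item 4 (v=9, w=4), item 5 (v=12, w=7)
Capacity: 9
Checking all 32 subsets (w = total weight, v = total value):
  {}: w = 0, v = 0
  {1}: w = 1, v = 15
  {2}: w = 7, v = 5
  {3}: w = 4, v = 12
  {4}: w = 4, v = 9
  {5}: w = 7, v = 12
  {1, 2}: w = 8, v = 20
  {1, 3}: w = 5, v = 27
  {1, 4}: w = 5, v = 24
  {1, 5}: w = 8, v = 27
  {2, 3}: w = 11 > 9, infeasible
  {2, 4}: w = 11 > 9, infeasible
  {2, 5}: w = 14 > 9, infeasible
  {3, 4}: w = 8, v = 21
  {3, 5}: w = 11 > 9, infeasible
  {4, 5}: w = 11 > 9, infeasible
  {1, 2, 3}: w = 12 > 9, infeasible
  {1, 2, 4}: w = 12 > 9, infeasible
  {1, 2, 5}: w = 15 > 9, infeasible
  {1, 3, 4}: w = 9, v = 36
  {1, 3, 5}: w = 12 > 9, infeasible
  {1, 4, 5}: w = 12 > 9, infeasible
  {2, 3, 4}: w = 15 > 9, infeasible
  {2, 3, 5}: w = 18 > 9, infeasible
  {2, 4, 5}: w = 18 > 9, infeasible
  {3, 4, 5}: w = 15 > 9, infeasible
  {1, 2, 3, 4}: w = 16 > 9, infeasible
  {1, 2, 3, 5}: w = 19 > 9, infeasible
  {1, 2, 4, 5}: w = 19 > 9, infeasible
  {1, 3, 4, 5}: w = 16 > 9, infeasible
  {2, 3, 4, 5}: w = 22 > 9, infeasible
  {1, 2, 3, 4, 5}: w = 23 > 9, infeasible
Best feasible subset: items [1, 3, 4]
Total weight: 9 <= 9, total value: 36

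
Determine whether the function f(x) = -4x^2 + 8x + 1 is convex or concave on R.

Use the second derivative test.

f(x) = -4x^2 + 8x + 1
f'(x) = -8x + 8
f''(x) = -8
Since f''(x) = -8 < 0 for all x, f is concave on R.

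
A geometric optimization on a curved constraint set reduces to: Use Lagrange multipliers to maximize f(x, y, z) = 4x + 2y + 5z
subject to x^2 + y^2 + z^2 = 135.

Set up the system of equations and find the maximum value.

Lagrange conditions: 4 = 2*lambda*x, 2 = 2*lambda*y, 5 = 2*lambda*z
So x:4 = y:2 = z:5, i.e. x = 4t, y = 2t, z = 5t
Constraint: t^2*(4^2 + 2^2 + 5^2) = 135
  t^2 * 45 = 135  =>  t = sqrt(3)
Maximum = 4*4t + 2*2t + 5*5t = 45*sqrt(3) = sqrt(6075)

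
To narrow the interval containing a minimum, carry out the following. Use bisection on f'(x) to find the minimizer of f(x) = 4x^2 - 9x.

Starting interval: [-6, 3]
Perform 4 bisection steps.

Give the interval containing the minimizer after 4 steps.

Finding critical point of f(x) = 4x^2 - 9x using bisection on f'(x) = 8x + -9.
f'(x) = 0 when x = 9/8.
Starting interval: [-6, 3]
Step 1: mid = -3/2, f'(mid) = -21, new interval = [-3/2, 3]
Step 2: mid = 3/4, f'(mid) = -3, new interval = [3/4, 3]
Step 3: mid = 15/8, f'(mid) = 6, new interval = [3/4, 15/8]
Step 4: mid = 21/16, f'(mid) = 3/2, new interval = [3/4, 21/16]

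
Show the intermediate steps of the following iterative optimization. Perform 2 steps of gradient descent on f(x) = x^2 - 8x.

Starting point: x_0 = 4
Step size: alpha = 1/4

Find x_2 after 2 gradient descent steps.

f(x) = x^2 - 8x, f'(x) = 2x + (-8)
Step 1: f'(4) = 0, x_1 = 4 - 1/4 * 0 = 4
Step 2: f'(4) = 0, x_2 = 4 - 1/4 * 0 = 4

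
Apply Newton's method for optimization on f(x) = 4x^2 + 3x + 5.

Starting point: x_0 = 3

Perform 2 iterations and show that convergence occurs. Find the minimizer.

f(x) = 4x^2 + 3x + 5, f'(x) = 8x + (3), f''(x) = 8
Step 1: f'(3) = 27, x_1 = 3 - 27/8 = -3/8
Step 2: f'(-3/8) = 0, x_2 = -3/8 (converged)
Newton's method converges in 1 step for quadratics.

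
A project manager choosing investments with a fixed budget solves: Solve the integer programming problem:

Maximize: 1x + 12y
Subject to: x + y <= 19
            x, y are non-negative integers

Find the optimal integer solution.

Objective: 1x + 12y, constraint: x + y <= 19
Coefficient of y is 12 > coefficient of x is 1, so allocate the entire budget to y.
Optimal: x = 0, y = 19, value = 228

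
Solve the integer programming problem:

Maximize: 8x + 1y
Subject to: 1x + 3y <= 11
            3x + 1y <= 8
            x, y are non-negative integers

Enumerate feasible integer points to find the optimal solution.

Constraint 1: 1x + 3y <= 11
Constraint 2: 3x + 1y <= 8
Feasible x range (need y >= 0): 0 <= x <= min(11/1, 8/3) => x in {0, ..., 2}.
Enumerate feasible integer points row by row (the coefficient of y is 1 > 0, so for each x the largest feasible y gives the best value):
  x = 0: y <= min((11 - 1*0)/3, (8 - 3*0)/1) => y in {0, ..., 3}; best 8*0 + 1*3 = 3
  x = 1: y <= min((11 - 1*1)/3, (8 - 3*1)/1) => y in {0, ..., 3}; best 8*1 + 1*3 = 11
  x = 2: y <= min((11 - 1*2)/3, (8 - 3*2)/1) => y in {0, ..., 2}; best 8*2 + 1*2 = 18
The maximum 8x + 1y = 18 is achieved at x = 2, y = 2.
Check: 1*2 + 3*2 = 8 <= 11 and 3*2 + 1*2 = 8 <= 8.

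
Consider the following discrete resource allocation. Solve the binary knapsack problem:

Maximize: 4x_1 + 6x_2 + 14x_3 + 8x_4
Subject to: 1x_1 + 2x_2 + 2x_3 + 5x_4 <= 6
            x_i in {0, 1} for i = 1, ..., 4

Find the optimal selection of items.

Items: item 1 (v=4, w=1), item 2 (v=6, w=2), item 3 (v=14, w=2), item 4 (v=8, w=5)
Capacity: 6
Checking all 16 subsets (w = total weight, v = total value):
  {}: w = 0, v = 0
  {1}: w = 1, v = 4
  {2}: w = 2, v = 6
  {3}: w = 2, v = 14
  {4}: w = 5, v = 8
  {1, 2}: w = 3, v = 10
  {1, 3}: w = 3, v = 18
  {1, 4}: w = 6, v = 12
  {2, 3}: w = 4, v = 20
  {2, 4}: w = 7 > 6, infeasible
  {3, 4}: w = 7 > 6, infeasible
  {1, 2, 3}: w = 5, v = 24
  {1, 2, 4}: w = 8 > 6, infeasible
  {1, 3, 4}: w = 8 > 6, infeasible
  {2, 3, 4}: w = 9 > 6, infeasible
  {1, 2, 3, 4}: w = 10 > 6, infeasible
Best feasible subset: items [1, 2, 3]
Total weight: 5 <= 6, total value: 24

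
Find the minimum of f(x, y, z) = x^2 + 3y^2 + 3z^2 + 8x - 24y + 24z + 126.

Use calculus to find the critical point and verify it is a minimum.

f(x,y,z) = x^2 + 3y^2 + 3z^2 + 8x - 24y + 24z + 126
df/dx = 2x + (8) = 0 => x = -4
df/dy = 6y + (-24) = 0 => y = 4
df/dz = 6z + (24) = 0 => z = -4
f(-4,4,-4) = 1*(-4)^2 + 3*(4)^2 + 3*(-4)^2 + 8*(-4) + -24*(4) + 24*(-4) + 126 = 14
Hessian is diagonal with entries 2, 6, 6 > 0, confirmed minimum.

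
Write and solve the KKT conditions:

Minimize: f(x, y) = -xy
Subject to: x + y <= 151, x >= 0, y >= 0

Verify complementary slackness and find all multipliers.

Problem: min -xy s.t. x + y <= 151 (multiplier lambda), x >= 0 (mu_x), y >= 0 (mu_y)
KKT stationarity: -y + lambda - mu_x = 0, -x + lambda - mu_y = 0, with lambda, mu_x, mu_y >= 0
Complementary slackness: lambda*(x + y - 151) = 0, mu_x*x = 0, mu_y*y = 0
If lambda = 0: y = -mu_x <= 0 and x = -mu_y <= 0 force x = y = 0 with f = 0; but x = y = 151/2 is feasible with f = -22801/4 < 0, so this is not the minimum. Hence lambda > 0 and x + y = 151.
Try x > 0, y > 0 (so mu_x = mu_y = 0): y = lambda, x = lambda => x = y = lambda
x + y = 151 => 2*lambda = 151 => lambda = 151/2
x* = y* = 151/2 > 0, consistent with mu_x = mu_y = 0.
(Any feasible point with x = 0 or y = 0 has f = 0 > -22801/4, so the minimum is not on those boundaries.)
min(-xy) = -22801/4 (i.e. max xy = 22801/4)
Multipliers: lambda = 151/2, mu_x = 0, mu_y = 0
Complementary slackness: lambda*(x + y - 151) = 151/2*(151/2 + 151/2 - 151) = 0, mu_x*x = 0*151/2 = 0, mu_y*y = 0*151/2 = 0. Satisfied.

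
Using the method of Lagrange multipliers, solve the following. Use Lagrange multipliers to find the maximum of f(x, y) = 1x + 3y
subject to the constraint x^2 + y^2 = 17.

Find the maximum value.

Set up Lagrange conditions: grad f = lambda * grad g
  1 = 2*lambda*x
  3 = 2*lambda*y
From these: x/y = 1/3, so x = 1t, y = 3t for some t.
Substitute into constraint: (1t)^2 + (3t)^2 = 17
  t^2 * 10 = 17
  t = sqrt(17/10)
Maximum = 1*x + 3*y = (1^2 + 3^2)*t = 10 * sqrt(17/10) = sqrt(170)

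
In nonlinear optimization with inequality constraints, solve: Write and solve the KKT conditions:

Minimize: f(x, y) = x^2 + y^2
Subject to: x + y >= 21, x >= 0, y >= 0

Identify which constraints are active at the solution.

KKT conditions for min x^2 + y^2 s.t. 1x + 1y >= 21, x >= 0, y >= 0:
Stationarity: 2x = mu*1 + mu_x, 2y = mu*1 + mu_y, with mu, mu_x, mu_y >= 0
Complementary slackness: mu*(x + y - 21) = 0, mu_x*x = 0, mu_y*y = 0
(0, 0) is infeasible (1*0 + 1*0 < 21), so if mu = 0 stationarity would force x = mu_x/2 >= 0, y = mu_y/2 >= 0 with mu_x*x = mu_y*y = 0, i.e. x = y = 0: contradiction. Hence mu > 0 and x + y = 21 is active.
Try x > 0, y > 0 (so mu_x = mu_y = 0): x = 1*mu/2, y = 1*mu/2
Substitute: 1*(1*mu/2) + 1*(1*mu/2) = 21
  mu*2/2 = 21 => mu = 21
x* = 21/2 > 0, y* = 21/2 > 0, consistent with mu_x = mu_y = 0.
f is convex and the constraints are linear, so this KKT point is the global minimum.
f* = 441/2
Active constraints: x + y >= 21 (holds with equality, mu = 21 > 0); x >= 0 and y >= 0 are inactive (mu_x = mu_y = 0).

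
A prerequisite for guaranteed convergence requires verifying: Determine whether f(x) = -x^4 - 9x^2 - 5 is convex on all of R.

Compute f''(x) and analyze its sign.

f(x) = -x^4 - 9x^2 - 5
f'(x) = -4x^3 + -18x
f''(x) = -12x^2 + -18
f''(x) = -12x^2 + -18 <= -18 < 0 for all x
Therefore, f is concave on R.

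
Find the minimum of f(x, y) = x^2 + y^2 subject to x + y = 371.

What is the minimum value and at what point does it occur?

Substitute y = 371 - x into f(x,y) = x^2 + y^2:
g(x) = x^2 + (371 - x)^2 = 2x^2 - 742x + 137641
g'(x) = 4x - 742 = 0  =>  x = 371/2
y = 371 - 371/2 = 371/2
Minimum value = (371/2)^2 + (371/2)^2 = 137641/2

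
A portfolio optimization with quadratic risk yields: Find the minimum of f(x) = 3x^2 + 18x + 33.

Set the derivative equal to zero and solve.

f(x) = 3x^2 + 18x + 33
f'(x) = 6x + (18) = 0
x = -18/6 = -3
f(-3) = 6
Since f''(x) = 6 > 0, this is a minimum.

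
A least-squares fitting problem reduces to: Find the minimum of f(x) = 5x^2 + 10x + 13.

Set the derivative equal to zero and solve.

f(x) = 5x^2 + 10x + 13
f'(x) = 10x + (10) = 0
x = -10/10 = -1
f(-1) = 8
Since f''(x) = 10 > 0, this is a minimum.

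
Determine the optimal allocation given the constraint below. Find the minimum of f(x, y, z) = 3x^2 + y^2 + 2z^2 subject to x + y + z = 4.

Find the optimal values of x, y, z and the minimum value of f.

Using Lagrange multipliers on f = 3x^2 + y^2 + 2z^2 with constraint x + y + z = 4:
Conditions: 2*3*x = lambda, 2*1*y = lambda, 2*2*z = lambda
So x = lambda/6, y = lambda/2, z = lambda/4
Substituting into constraint: lambda * (11/12) = 4
lambda = 48/11
x = 8/11, y = 24/11, z = 12/11
Minimum value = 96/11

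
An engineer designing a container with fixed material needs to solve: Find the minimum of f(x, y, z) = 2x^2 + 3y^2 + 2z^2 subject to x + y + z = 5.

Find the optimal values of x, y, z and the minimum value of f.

Using Lagrange multipliers on f = 2x^2 + 3y^2 + 2z^2 with constraint x + y + z = 5:
Conditions: 2*2*x = lambda, 2*3*y = lambda, 2*2*z = lambda
So x = lambda/4, y = lambda/6, z = lambda/4
Substituting into constraint: lambda * (2/3) = 5
lambda = 15/2
x = 15/8, y = 5/4, z = 15/8
Minimum value = 75/4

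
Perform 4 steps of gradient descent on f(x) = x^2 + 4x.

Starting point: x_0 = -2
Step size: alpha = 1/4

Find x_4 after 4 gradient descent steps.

f(x) = x^2 + 4x, f'(x) = 2x + (4)
Step 1: f'(-2) = 0, x_1 = -2 - 1/4 * 0 = -2
Step 2: f'(-2) = 0, x_2 = -2 - 1/4 * 0 = -2
Step 3: f'(-2) = 0, x_3 = -2 - 1/4 * 0 = -2
Step 4: f'(-2) = 0, x_4 = -2 - 1/4 * 0 = -2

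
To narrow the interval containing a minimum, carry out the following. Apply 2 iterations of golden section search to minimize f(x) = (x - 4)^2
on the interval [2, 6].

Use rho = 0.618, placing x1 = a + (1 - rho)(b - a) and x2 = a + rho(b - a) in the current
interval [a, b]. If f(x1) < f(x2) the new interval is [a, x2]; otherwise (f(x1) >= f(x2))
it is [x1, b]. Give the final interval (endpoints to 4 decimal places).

Golden section search for min of f(x) = (x - 4)^2 on [2, 6].
Each step: x1 = a + (1 - rho)(b - a), x2 = a + rho(b - a); if f(x1) < f(x2) keep [a, x2], otherwise keep [x1, b].
Step 1: [2.0000, 6.0000], x1=3.5280 (f=0.2228), x2=4.4720 (f=0.2228); f(x1) = f(x2) (tie, not '<') => keep [3.5280, 6.0000]
Step 2: [3.5280, 6.0000], x1=4.4723 (f=0.2231), x2=5.0557 (f=1.1145); f(x1) < f(x2) => keep [3.5280, 5.0557]
Final interval: [3.5280, 5.0557]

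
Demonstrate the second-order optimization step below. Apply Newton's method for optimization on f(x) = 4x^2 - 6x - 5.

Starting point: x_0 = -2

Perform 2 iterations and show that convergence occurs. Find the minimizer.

f(x) = 4x^2 - 6x - 5, f'(x) = 8x + (-6), f''(x) = 8
Step 1: f'(-2) = -22, x_1 = -2 - -22/8 = 3/4
Step 2: f'(3/4) = 0, x_2 = 3/4 (converged)
Newton's method converges in 1 step for quadratics.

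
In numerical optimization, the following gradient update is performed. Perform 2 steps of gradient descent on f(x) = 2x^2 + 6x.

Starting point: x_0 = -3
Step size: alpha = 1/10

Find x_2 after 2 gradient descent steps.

f(x) = 2x^2 + 6x, f'(x) = 4x + (6)
Step 1: f'(-3) = -6, x_1 = -3 - 1/10 * -6 = -12/5
Step 2: f'(-12/5) = -18/5, x_2 = -12/5 - 1/10 * -18/5 = -51/25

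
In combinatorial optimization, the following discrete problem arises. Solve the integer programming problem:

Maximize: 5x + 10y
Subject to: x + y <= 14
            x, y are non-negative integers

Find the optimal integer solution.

Objective: 5x + 10y, constraint: x + y <= 14
Coefficient of y is 10 > coefficient of x is 5, so allocate the entire budget to y.
Optimal: x = 0, y = 14, value = 140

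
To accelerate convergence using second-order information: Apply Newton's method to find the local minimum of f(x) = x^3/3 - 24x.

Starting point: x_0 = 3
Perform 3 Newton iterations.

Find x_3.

f(x) = x^3/3 - 24x
f'(x) = x^2 - 24, f''(x) = 2x
Newton update: x_{n+1} = x_n - (x_n^2 - 24)/(2*x_n)
Step 1: x_0 = 3, f'=-15, f''=6, x_1 = 11/2
Step 2: x_1 = 11/2, f'=25/4, f''=11, x_2 = 217/44
Step 3: x_2 = 217/44, f'=625/1936, f''=217/22, x_3 = 93553/19096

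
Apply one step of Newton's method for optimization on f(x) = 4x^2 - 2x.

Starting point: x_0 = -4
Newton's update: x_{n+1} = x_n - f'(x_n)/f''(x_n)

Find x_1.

f(x) = 4x^2 - 2x
f'(x) = 8x + (-2), f''(x) = 8
Newton step: x_1 = x_0 - f'(x_0)/f''(x_0)
f'(-4) = -34
x_1 = -4 - -34/8 = 1/4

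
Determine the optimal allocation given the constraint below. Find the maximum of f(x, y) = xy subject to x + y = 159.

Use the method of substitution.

Substitute y = 159 - x into f(x,y) = xy:
g(x) = x(159 - x) = 159x - x^2
g'(x) = 159 - 2x = 0  =>  x = 159/2
y = 159 - 159/2 = 159/2
Maximum value = (159/2) * (159/2) = 25281/4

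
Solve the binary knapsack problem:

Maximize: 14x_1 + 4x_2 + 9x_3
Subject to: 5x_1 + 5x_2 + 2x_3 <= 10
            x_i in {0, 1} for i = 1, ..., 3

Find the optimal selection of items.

Items: item 1 (v=14, w=5), item 2 (v=4, w=5), item 3 (v=9, w=2)
Capacity: 10
Checking all 8 subsets (w = total weight, v = total value):
  {}: w = 0, v = 0
  {1}: w = 5, v = 14
  {2}: w = 5, v = 4
  {3}: w = 2, v = 9
  {1, 2}: w = 10, v = 18
  {1, 3}: w = 7, v = 23
  {2, 3}: w = 7, v = 13
  {1, 2, 3}: w = 12 > 10, infeasible
Best feasible subset: items [1, 3]
Total weight: 7 <= 10, total value: 23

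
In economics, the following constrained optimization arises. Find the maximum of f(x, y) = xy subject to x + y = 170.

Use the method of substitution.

Substitute y = 170 - x into f(x,y) = xy:
g(x) = x(170 - x) = 170x - x^2
g'(x) = 170 - 2x = 0  =>  x = 85
y = 170 - 85 = 85
Maximum value = 85 * 85 = 7225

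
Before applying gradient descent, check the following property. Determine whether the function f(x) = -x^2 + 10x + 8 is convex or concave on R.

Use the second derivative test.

f(x) = -x^2 + 10x + 8
f'(x) = -2x + 10
f''(x) = -2
Since f''(x) = -2 < 0 for all x, f is concave on R.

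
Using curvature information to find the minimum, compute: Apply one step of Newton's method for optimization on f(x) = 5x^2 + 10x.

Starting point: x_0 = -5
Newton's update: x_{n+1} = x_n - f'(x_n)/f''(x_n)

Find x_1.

f(x) = 5x^2 + 10x
f'(x) = 10x + (10), f''(x) = 10
Newton step: x_1 = x_0 - f'(x_0)/f''(x_0)
f'(-5) = -40
x_1 = -5 - -40/10 = -1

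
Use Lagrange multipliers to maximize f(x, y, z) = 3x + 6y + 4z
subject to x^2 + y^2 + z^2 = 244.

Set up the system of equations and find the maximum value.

Lagrange conditions: 3 = 2*lambda*x, 6 = 2*lambda*y, 4 = 2*lambda*z
So x:3 = y:6 = z:4, i.e. x = 3t, y = 6t, z = 4t
Constraint: t^2*(3^2 + 6^2 + 4^2) = 244
  t^2 * 61 = 244  =>  t = sqrt(4)
Maximum = 3*3t + 6*6t + 4*4t = 61*sqrt(4) = 122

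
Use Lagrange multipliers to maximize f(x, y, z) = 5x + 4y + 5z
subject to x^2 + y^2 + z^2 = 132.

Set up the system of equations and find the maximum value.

Lagrange conditions: 5 = 2*lambda*x, 4 = 2*lambda*y, 5 = 2*lambda*z
So x:5 = y:4 = z:5, i.e. x = 5t, y = 4t, z = 5t
Constraint: t^2*(5^2 + 4^2 + 5^2) = 132
  t^2 * 66 = 132  =>  t = sqrt(2)
Maximum = 5*5t + 4*4t + 5*5t = 66*sqrt(2) = sqrt(8712)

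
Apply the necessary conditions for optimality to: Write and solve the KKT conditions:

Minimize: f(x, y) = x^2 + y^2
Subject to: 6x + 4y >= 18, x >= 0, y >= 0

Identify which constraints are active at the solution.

KKT conditions for min x^2 + y^2 s.t. 6x + 4y >= 18, x >= 0, y >= 0:
Stationarity: 2x = mu*6 + mu_x, 2y = mu*4 + mu_y, with mu, mu_x, mu_y >= 0
Complementary slackness: mu*(6x + 4y - 18) = 0, mu_x*x = 0, mu_y*y = 0
(0, 0) is infeasible (6*0 + 4*0 < 18), so if mu = 0 stationarity would force x = mu_x/2 >= 0, y = mu_y/2 >= 0 with mu_x*x = mu_y*y = 0, i.e. x = y = 0: contradiction. Hence mu > 0 and 6x + 4y = 18 is active.
Try x > 0, y > 0 (so mu_x = mu_y = 0): x = 6*mu/2, y = 4*mu/2
Substitute: 6*(6*mu/2) + 4*(4*mu/2) = 18
  mu*52/2 = 18 => mu = 9/13
x* = 27/13 > 0, y* = 18/13 > 0, consistent with mu_x = mu_y = 0.
f is convex and the constraints are linear, so this KKT point is the global minimum.
f* = 81/13
Active constraints: 6x + 4y >= 18 (holds with equality, mu = 9/13 > 0); x >= 0 and y >= 0 are inactive (mu_x = mu_y = 0).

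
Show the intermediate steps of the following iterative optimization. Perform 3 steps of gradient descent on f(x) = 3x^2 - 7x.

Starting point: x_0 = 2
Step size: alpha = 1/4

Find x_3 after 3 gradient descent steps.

f(x) = 3x^2 - 7x, f'(x) = 6x + (-7)
Step 1: f'(2) = 5, x_1 = 2 - 1/4 * 5 = 3/4
Step 2: f'(3/4) = -5/2, x_2 = 3/4 - 1/4 * -5/2 = 11/8
Step 3: f'(11/8) = 5/4, x_3 = 11/8 - 1/4 * 5/4 = 17/16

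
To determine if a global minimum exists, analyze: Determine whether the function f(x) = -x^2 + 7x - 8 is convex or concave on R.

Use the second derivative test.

f(x) = -x^2 + 7x - 8
f'(x) = -2x + 7
f''(x) = -2
Since f''(x) = -2 < 0 for all x, f is concave on R.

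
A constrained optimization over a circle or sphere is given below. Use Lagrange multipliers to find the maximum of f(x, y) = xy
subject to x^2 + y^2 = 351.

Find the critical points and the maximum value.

Lagrange conditions: y = 2*lambda*x and x = 2*lambda*y
If x = 0 then y = 0, violating the constraint, so x, y != 0.
Dividing: y/x = x/y => x^2 = y^2 => y = x or y = -x
Constraint: 2x^2 = 351 => x^2 = 351/2 => x = +/-sqrt(351/2)
Critical points: (sqrt(351/2), sqrt(351/2)), (-sqrt(351/2), -sqrt(351/2)), (sqrt(351/2), -sqrt(351/2)), (-sqrt(351/2), sqrt(351/2))
  y = x:  xy = x^2 = 351/2  at (sqrt(351/2), sqrt(351/2)) and (-sqrt(351/2), -sqrt(351/2))
  y = -x: xy = -x^2 = -351/2 at (sqrt(351/2), -sqrt(351/2)) and (-sqrt(351/2), sqrt(351/2))
Maximum xy = 351/2 at (sqrt(351/2), sqrt(351/2)) and (-sqrt(351/2), -sqrt(351/2))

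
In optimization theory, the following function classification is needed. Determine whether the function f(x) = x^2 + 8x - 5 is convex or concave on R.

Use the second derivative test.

f(x) = x^2 + 8x - 5
f'(x) = 2x + 8
f''(x) = 2
Since f''(x) = 2 > 0 for all x, f is convex on R.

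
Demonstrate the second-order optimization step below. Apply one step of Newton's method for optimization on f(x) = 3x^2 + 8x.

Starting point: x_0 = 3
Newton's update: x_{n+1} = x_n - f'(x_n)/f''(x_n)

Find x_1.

f(x) = 3x^2 + 8x
f'(x) = 6x + (8), f''(x) = 6
Newton step: x_1 = x_0 - f'(x_0)/f''(x_0)
f'(3) = 26
x_1 = 3 - 26/6 = -4/3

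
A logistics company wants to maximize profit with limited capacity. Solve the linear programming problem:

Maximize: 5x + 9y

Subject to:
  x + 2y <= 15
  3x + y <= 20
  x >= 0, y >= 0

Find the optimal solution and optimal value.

Feasible vertices: (0, 0), (0, 15/2), (5, 5), (20/3, 0)
Objective 5x + 9y at each:
  (0, 0): 0
  (0, 15/2): 135/2
  (5, 5): 70
  (20/3, 0): 100/3
Maximum is 70 at (5, 5).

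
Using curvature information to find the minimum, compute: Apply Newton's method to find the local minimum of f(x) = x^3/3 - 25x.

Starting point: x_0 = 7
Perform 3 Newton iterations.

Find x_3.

f(x) = x^3/3 - 25x
f'(x) = x^2 - 25, f''(x) = 2x
Newton update: x_{n+1} = x_n - (x_n^2 - 25)/(2*x_n)
Step 1: x_0 = 7, f'=24, f''=14, x_1 = 37/7
Step 2: x_1 = 37/7, f'=144/49, f''=74/7, x_2 = 1297/259
Step 3: x_2 = 1297/259, f'=5184/67081, f''=2594/259, x_3 = 1679617/335923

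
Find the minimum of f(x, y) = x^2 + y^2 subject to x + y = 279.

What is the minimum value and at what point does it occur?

Substitute y = 279 - x into f(x,y) = x^2 + y^2:
g(x) = x^2 + (279 - x)^2 = 2x^2 - 558x + 77841
g'(x) = 4x - 558 = 0  =>  x = 279/2
y = 279 - 279/2 = 279/2
Minimum value = (279/2)^2 + (279/2)^2 = 77841/2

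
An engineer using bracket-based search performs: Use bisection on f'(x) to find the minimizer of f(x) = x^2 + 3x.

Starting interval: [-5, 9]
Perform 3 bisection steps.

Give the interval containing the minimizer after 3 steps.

Finding critical point of f(x) = x^2 + 3x using bisection on f'(x) = 2x + 3.
f'(x) = 0 when x = -3/2.
Starting interval: [-5, 9]
Step 1: mid = 2, f'(mid) = 7, new interval = [-5, 2]
Step 2: mid = -3/2, f'(mid) = 0, new interval = [-3/2, -3/2]
Step 3: mid = -3/2, f'(mid) = 0, new interval = [-3/2, -3/2]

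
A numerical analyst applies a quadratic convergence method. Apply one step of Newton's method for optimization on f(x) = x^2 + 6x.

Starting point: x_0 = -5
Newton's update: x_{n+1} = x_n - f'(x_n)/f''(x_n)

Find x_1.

f(x) = x^2 + 6x
f'(x) = 2x + (6), f''(x) = 2
Newton step: x_1 = x_0 - f'(x_0)/f''(x_0)
f'(-5) = -4
x_1 = -5 - -4/2 = -3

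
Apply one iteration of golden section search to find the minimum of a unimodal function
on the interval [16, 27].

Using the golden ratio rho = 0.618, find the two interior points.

Golden section search on [16, 27].
Golden ratio rho = 0.618 (approx).
Interior points:
  x_1 = 16 + (1-0.618)*11 = 20.2020
  x_2 = 16 + 0.618*11 = 22.7980
Compare f(x_1) and f(x_2) to determine which subinterval to keep.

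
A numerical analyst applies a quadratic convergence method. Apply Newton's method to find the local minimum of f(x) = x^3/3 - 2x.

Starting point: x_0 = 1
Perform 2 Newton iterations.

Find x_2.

f(x) = x^3/3 - 2x
f'(x) = x^2 - 2, f''(x) = 2x
Newton update: x_{n+1} = x_n - (x_n^2 - 2)/(2*x_n)
Step 1: x_0 = 1, f'=-1, f''=2, x_1 = 3/2
Step 2: x_1 = 3/2, f'=1/4, f''=3, x_2 = 17/12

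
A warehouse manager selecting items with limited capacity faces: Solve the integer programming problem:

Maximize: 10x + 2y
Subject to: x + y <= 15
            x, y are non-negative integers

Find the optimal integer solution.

Objective: 10x + 2y, constraint: x + y <= 15
Coefficient of x is 10 >= coefficient of y is 2, so allocate the entire budget to x.
Optimal: x = 15, y = 0, value = 150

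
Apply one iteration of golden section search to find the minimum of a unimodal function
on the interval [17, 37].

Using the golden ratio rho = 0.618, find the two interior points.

Golden section search on [17, 37].
Golden ratio rho = 0.618 (approx).
Interior points:
  x_1 = 17 + (1-0.618)*20 = 24.6400
  x_2 = 17 + 0.618*20 = 29.3600
Compare f(x_1) and f(x_2) to determine which subinterval to keep.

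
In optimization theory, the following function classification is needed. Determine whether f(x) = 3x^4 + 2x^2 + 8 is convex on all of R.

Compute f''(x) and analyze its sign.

f(x) = 3x^4 + 2x^2 + 8
f'(x) = 12x^3 + 4x
f''(x) = 36x^2 + 4
f''(x) = 36x^2 + 4 >= 4 > 0 for all x
Therefore, f is convex on R.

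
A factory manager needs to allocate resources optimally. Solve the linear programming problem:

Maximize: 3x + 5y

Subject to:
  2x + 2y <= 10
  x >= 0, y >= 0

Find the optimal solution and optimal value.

The feasible region has vertices at [(0, 0), (5, 0), (0, 5)].
Checking objective 3x + 5y at each vertex:
  (0, 0): 3*0 + 5*0 = 0
  (5, 0): 3*5 + 5*0 = 15
  (0, 5): 3*0 + 5*5 = 25
Maximum is 25 at (0, 5).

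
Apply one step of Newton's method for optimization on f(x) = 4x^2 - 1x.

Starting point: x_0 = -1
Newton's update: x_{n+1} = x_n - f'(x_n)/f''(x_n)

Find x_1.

f(x) = 4x^2 - 1x
f'(x) = 8x + (-1), f''(x) = 8
Newton step: x_1 = x_0 - f'(x_0)/f''(x_0)
f'(-1) = -9
x_1 = -1 - -9/8 = 1/8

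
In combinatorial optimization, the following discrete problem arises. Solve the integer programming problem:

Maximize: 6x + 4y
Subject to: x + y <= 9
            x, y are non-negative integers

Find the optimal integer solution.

Objective: 6x + 4y, constraint: x + y <= 9
Coefficient of x is 6 >= coefficient of y is 4, so allocate the entire budget to x.
Optimal: x = 9, y = 0, value = 54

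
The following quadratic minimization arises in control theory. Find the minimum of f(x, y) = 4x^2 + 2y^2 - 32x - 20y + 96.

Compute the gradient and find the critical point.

f(x,y) = 4x^2 + 2y^2 - 32x - 20y + 96
df/dx = 8x + (-32) = 0  =>  x = 4
df/dy = 4y + (-20) = 0  =>  y = 5
f(4, 5) = 4*(4)^2 + 2*(5)^2 + -32*(4) + -20*(5) + 96 = -18
Hessian is diagonal with entries 8, 4 > 0, so this is a minimum.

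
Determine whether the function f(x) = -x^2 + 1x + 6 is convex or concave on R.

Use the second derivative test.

f(x) = -x^2 + 1x + 6
f'(x) = -2x + 1
f''(x) = -2
Since f''(x) = -2 < 0 for all x, f is concave on R.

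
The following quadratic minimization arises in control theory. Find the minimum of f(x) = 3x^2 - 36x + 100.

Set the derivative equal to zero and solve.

f(x) = 3x^2 - 36x + 100
f'(x) = 6x + (-36) = 0
x = 36/6 = 6
f(6) = -8
Since f''(x) = 6 > 0, this is a minimum.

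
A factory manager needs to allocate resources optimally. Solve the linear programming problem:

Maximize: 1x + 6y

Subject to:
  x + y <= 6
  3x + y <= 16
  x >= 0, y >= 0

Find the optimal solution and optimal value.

Feasible vertices: (0, 0), (0, 6), (5, 1), (16/3, 0)
Objective 1x + 6y at each:
  (0, 0): 0
  (0, 6): 36
  (5, 1): 11
  (16/3, 0): 16/3
Maximum is 36 at (0, 6).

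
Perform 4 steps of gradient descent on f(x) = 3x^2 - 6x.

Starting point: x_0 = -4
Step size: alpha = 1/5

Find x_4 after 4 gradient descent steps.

f(x) = 3x^2 - 6x, f'(x) = 6x + (-6)
Step 1: f'(-4) = -30, x_1 = -4 - 1/5 * -30 = 2
Step 2: f'(2) = 6, x_2 = 2 - 1/5 * 6 = 4/5
Step 3: f'(4/5) = -6/5, x_3 = 4/5 - 1/5 * -6/5 = 26/25
Step 4: f'(26/25) = 6/25, x_4 = 26/25 - 1/5 * 6/25 = 124/125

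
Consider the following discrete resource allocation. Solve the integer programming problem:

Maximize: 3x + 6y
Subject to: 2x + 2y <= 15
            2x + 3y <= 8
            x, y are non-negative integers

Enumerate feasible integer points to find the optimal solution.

Constraint 1: 2x + 2y <= 15
Constraint 2: 2x + 3y <= 8
Feasible x range (need y >= 0): 0 <= x <= min(15/2, 8/2) => x in {0, ..., 4}.
Enumerate feasible integer points row by row (the coefficient of y is 6 > 0, so for each x the largest feasible y gives the best value):
  x = 0: y <= min((15 - 2*0)/2, (8 - 2*0)/3) => y in {0, ..., 2}; best 3*0 + 6*2 = 12
  x = 1: y <= min((15 - 2*1)/2, (8 - 2*1)/3) => y in {0, ..., 2}; best 3*1 + 6*2 = 15
  x = 2: y <= min((15 - 2*2)/2, (8 - 2*2)/3) => y in {0, ..., 1}; best 3*2 + 6*1 = 12
  x = 3: y <= min((15 - 2*3)/2, (8 - 2*3)/3) => y in {0}; best 3*3 + 6*0 = 9
  x = 4: y <= min((15 - 2*4)/2, (8 - 2*4)/3) => y in {0}; best 3*4 + 6*0 = 12
The maximum 3x + 6y = 15 is achieved at x = 1, y = 2.
Check: 2*1 + 2*2 = 6 <= 15 and 2*1 + 3*2 = 8 <= 8.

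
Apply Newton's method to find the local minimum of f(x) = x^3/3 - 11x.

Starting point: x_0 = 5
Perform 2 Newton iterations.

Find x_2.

f(x) = x^3/3 - 11x
f'(x) = x^2 - 11, f''(x) = 2x
Newton update: x_{n+1} = x_n - (x_n^2 - 11)/(2*x_n)
Step 1: x_0 = 5, f'=14, f''=10, x_1 = 18/5
Step 2: x_1 = 18/5, f'=49/25, f''=36/5, x_2 = 599/180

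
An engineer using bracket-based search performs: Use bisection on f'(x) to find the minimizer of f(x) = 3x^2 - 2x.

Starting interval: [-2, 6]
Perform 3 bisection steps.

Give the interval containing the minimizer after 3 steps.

Finding critical point of f(x) = 3x^2 - 2x using bisection on f'(x) = 6x + -2.
f'(x) = 0 when x = 1/3.
Starting interval: [-2, 6]
Step 1: mid = 2, f'(mid) = 10, new interval = [-2, 2]
Step 2: mid = 0, f'(mid) = -2, new interval = [0, 2]
Step 3: mid = 1, f'(mid) = 4, new interval = [0, 1]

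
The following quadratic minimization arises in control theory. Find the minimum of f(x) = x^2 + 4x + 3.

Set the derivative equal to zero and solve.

f(x) = x^2 + 4x + 3
f'(x) = 2x + (4) = 0
x = -4/2 = -2
f(-2) = -1
Since f''(x) = 2 > 0, this is a minimum.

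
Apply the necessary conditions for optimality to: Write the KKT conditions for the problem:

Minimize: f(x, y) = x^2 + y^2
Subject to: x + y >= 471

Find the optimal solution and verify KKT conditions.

KKT conditions for min x^2 + y^2 s.t. x + y >= 471:
Stationarity: 2x = mu, 2y = mu
So x = y = mu/2.
Complementary slackness: mu*(x + y - 471) = 0
Primal feasibility: x + y >= 471; dual feasibility: mu >= 0
If mu = 0 then x = y = 0, but 0 + 0 < 471 is infeasible, so the constraint is active.
Constraint active: x + y = 2*(mu/2) = 471 => mu = 471
x = y = 471/2, f = 221841/2
Verify: stationarity 2*(471/2) = 471 = mu; primal 471/2 + 471/2 = 471 >= 471; dual mu = 471 >= 0; complementary slackness 471*(471 - 471) = 0. All KKT conditions hold.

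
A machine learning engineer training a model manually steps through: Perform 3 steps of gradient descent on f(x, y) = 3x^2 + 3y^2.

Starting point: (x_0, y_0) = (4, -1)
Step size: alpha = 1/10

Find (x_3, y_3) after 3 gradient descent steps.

f(x,y) = 3x^2 + 3y^2
grad_x = 6x + 0y, grad_y = 6y + 0x
Step 1: grad = (24, -6), (8/5, -2/5)
Step 2: grad = (48/5, -12/5), (16/25, -4/25)
Step 3: grad = (96/25, -24/25), (32/125, -8/125)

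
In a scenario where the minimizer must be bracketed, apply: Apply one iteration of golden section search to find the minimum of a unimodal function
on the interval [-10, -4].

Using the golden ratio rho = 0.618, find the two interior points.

Golden section search on [-10, -4].
Golden ratio rho = 0.618 (approx).
Interior points:
  x_1 = -10 + (1-0.618)*6 = -7.7080
  x_2 = -10 + 0.618*6 = -6.2920
Compare f(x_1) and f(x_2) to determine which subinterval to keep.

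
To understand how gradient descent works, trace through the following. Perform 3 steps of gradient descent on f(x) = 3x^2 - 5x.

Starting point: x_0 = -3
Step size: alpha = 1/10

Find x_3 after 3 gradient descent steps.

f(x) = 3x^2 - 5x, f'(x) = 6x + (-5)
Step 1: f'(-3) = -23, x_1 = -3 - 1/10 * -23 = -7/10
Step 2: f'(-7/10) = -46/5, x_2 = -7/10 - 1/10 * -46/5 = 11/50
Step 3: f'(11/50) = -92/25, x_3 = 11/50 - 1/10 * -92/25 = 147/250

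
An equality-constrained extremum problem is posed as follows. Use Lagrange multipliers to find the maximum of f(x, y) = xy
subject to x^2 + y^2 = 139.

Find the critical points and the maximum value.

Lagrange conditions: y = 2*lambda*x and x = 2*lambda*y
If x = 0 then y = 0, violating the constraint, so x, y != 0.
Dividing: y/x = x/y => x^2 = y^2 => y = x or y = -x
Constraint: 2x^2 = 139 => x^2 = 139/2 => x = +/-sqrt(139/2)
Critical points: (sqrt(139/2), sqrt(139/2)), (-sqrt(139/2), -sqrt(139/2)), (sqrt(139/2), -sqrt(139/2)), (-sqrt(139/2), sqrt(139/2))
  y = x:  xy = x^2 = 139/2  at (sqrt(139/2), sqrt(139/2)) and (-sqrt(139/2), -sqrt(139/2))
  y = -x: xy = -x^2 = -139/2 at (sqrt(139/2), -sqrt(139/2)) and (-sqrt(139/2), sqrt(139/2))
Maximum xy = 139/2 at (sqrt(139/2), sqrt(139/2)) and (-sqrt(139/2), -sqrt(139/2))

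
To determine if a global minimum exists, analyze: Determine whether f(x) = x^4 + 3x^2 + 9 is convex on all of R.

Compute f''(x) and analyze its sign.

f(x) = x^4 + 3x^2 + 9
f'(x) = 4x^3 + 6x
f''(x) = 12x^2 + 6
f''(x) = 12x^2 + 6 >= 6 > 0 for all x
Therefore, f is convex on R.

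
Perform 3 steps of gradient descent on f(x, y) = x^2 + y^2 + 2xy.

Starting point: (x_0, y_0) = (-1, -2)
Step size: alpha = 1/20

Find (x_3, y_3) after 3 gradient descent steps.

f(x,y) = x^2 + y^2 + 2xy
grad_x = 2x + 2y, grad_y = 2y + 2x
Step 1: grad = (-6, -6), (-7/10, -17/10)
Step 2: grad = (-24/5, -24/5), (-23/50, -73/50)
Step 3: grad = (-96/25, -96/25), (-67/250, -317/250)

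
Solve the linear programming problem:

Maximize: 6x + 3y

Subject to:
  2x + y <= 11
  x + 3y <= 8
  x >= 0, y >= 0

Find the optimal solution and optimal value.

Feasible vertices: (0, 0), (0, 8/3), (5, 1), (11/2, 0)
Objective 6x + 3y at each:
  (0, 0): 0
  (0, 8/3): 8
  (5, 1): 33
  (11/2, 0): 33
Maximum is 33 at (5, 1).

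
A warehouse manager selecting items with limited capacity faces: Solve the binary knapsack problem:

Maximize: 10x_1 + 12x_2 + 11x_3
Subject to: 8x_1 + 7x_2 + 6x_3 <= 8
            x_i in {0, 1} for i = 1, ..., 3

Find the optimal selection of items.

Items: item 1 (v=10, w=8), item 2 (v=12, w=7), item 3 (v=11, w=6)
Capacity: 8
Checking all 8 subsets (w = total weight, v = total value):
  {}: w = 0, v = 0
  {1}: w = 8, v = 10
  {2}: w = 7, v = 12
  {3}: w = 6, v = 11
  {1, 2}: w = 15 > 8, infeasible
  {1, 3}: w = 14 > 8, infeasible
  {2, 3}: w = 13 > 8, infeasible
  {1, 2, 3}: w = 21 > 8, infeasible
Best feasible subset: items [2]
Total weight: 7 <= 8, total value: 12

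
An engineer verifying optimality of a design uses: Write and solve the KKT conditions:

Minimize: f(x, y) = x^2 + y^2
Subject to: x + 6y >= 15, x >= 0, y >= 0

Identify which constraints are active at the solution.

KKT conditions for min x^2 + y^2 s.t. 1x + 6y >= 15, x >= 0, y >= 0:
Stationarity: 2x = mu*1 + mu_x, 2y = mu*6 + mu_y, with mu, mu_x, mu_y >= 0
Complementary slackness: mu*(x + 6y - 15) = 0, mu_x*x = 0, mu_y*y = 0
(0, 0) is infeasible (1*0 + 6*0 < 15), so if mu = 0 stationarity would force x = mu_x/2 >= 0, y = mu_y/2 >= 0 with mu_x*x = mu_y*y = 0, i.e. x = y = 0: contradiction. Hence mu > 0 and x + 6y = 15 is active.
Try x > 0, y > 0 (so mu_x = mu_y = 0): x = 1*mu/2, y = 6*mu/2
Substitute: 1*(1*mu/2) + 6*(6*mu/2) = 15
  mu*37/2 = 15 => mu = 30/37
x* = 15/37 > 0, y* = 90/37 > 0, consistent with mu_x = mu_y = 0.
f is convex and the constraints are linear, so this KKT point is the global minimum.
f* = 225/37
Active constraints: x + 6y >= 15 (holds with equality, mu = 30/37 > 0); x >= 0 and y >= 0 are inactive (mu_x = mu_y = 0).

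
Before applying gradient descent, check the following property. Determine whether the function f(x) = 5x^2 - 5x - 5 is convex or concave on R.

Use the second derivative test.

f(x) = 5x^2 - 5x - 5
f'(x) = 10x - 5
f''(x) = 10
Since f''(x) = 10 > 0 for all x, f is convex on R.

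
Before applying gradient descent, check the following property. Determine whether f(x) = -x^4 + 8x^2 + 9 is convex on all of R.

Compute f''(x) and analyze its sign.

f(x) = -x^4 + 8x^2 + 9
f'(x) = -4x^3 + 16x
f''(x) = -12x^2 + 16
f''(x) = -12x^2 + 16 -> -inf as |x| -> inf
Therefore, f is not globally convex on R.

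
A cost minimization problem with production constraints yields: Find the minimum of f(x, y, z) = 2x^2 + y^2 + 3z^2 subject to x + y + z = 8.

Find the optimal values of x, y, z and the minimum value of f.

Using Lagrange multipliers on f = 2x^2 + y^2 + 3z^2 with constraint x + y + z = 8:
Conditions: 2*2*x = lambda, 2*1*y = lambda, 2*3*z = lambda
So x = lambda/4, y = lambda/2, z = lambda/6
Substituting into constraint: lambda * (11/12) = 8
lambda = 96/11
x = 24/11, y = 48/11, z = 16/11
Minimum value = 384/11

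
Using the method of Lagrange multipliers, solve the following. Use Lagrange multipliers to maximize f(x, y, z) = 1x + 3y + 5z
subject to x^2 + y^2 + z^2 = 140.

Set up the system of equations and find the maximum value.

Lagrange conditions: 1 = 2*lambda*x, 3 = 2*lambda*y, 5 = 2*lambda*z
So x:1 = y:3 = z:5, i.e. x = 1t, y = 3t, z = 5t
Constraint: t^2*(1^2 + 3^2 + 5^2) = 140
  t^2 * 35 = 140  =>  t = sqrt(4)
Maximum = 1*1t + 3*3t + 5*5t = 35*sqrt(4) = 70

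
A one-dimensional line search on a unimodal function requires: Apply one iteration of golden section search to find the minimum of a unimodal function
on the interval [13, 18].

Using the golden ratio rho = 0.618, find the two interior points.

Golden section search on [13, 18].
Golden ratio rho = 0.618 (approx).
Interior points:
  x_1 = 13 + (1-0.618)*5 = 14.9100
  x_2 = 13 + 0.618*5 = 16.0900
Compare f(x_1) and f(x_2) to determine which subinterval to keep.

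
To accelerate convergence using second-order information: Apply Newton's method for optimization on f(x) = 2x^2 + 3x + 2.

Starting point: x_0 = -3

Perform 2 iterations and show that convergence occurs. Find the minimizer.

f(x) = 2x^2 + 3x + 2, f'(x) = 4x + (3), f''(x) = 4
Step 1: f'(-3) = -9, x_1 = -3 - -9/4 = -3/4
Step 2: f'(-3/4) = 0, x_2 = -3/4 (converged)
Newton's method converges in 1 step for quadratics.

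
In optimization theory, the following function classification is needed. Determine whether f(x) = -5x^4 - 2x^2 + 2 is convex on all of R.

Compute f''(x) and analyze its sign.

f(x) = -5x^4 - 2x^2 + 2
f'(x) = -20x^3 + -4x
f''(x) = -60x^2 + -4
f''(x) = -60x^2 + -4 <= -4 < 0 for all x
Therefore, f is concave on R.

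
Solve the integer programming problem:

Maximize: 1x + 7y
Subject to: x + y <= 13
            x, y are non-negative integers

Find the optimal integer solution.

Objective: 1x + 7y, constraint: x + y <= 13
Coefficient of y is 7 > coefficient of x is 1, so allocate the entire budget to y.
Optimal: x = 0, y = 13, value = 91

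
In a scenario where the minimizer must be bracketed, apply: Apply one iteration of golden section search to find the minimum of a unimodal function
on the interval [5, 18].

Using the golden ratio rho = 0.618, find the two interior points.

Golden section search on [5, 18].
Golden ratio rho = 0.618 (approx).
Interior points:
  x_1 = 5 + (1-0.618)*13 = 9.9660
  x_2 = 5 + 0.618*13 = 13.0340
Compare f(x_1) and f(x_2) to determine which subinterval to keep.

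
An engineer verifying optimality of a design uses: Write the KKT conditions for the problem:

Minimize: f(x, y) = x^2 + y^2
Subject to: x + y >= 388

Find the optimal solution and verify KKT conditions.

KKT conditions for min x^2 + y^2 s.t. x + y >= 388:
Stationarity: 2x = mu, 2y = mu
So x = y = mu/2.
Complementary slackness: mu*(x + y - 388) = 0
Primal feasibility: x + y >= 388; dual feasibility: mu >= 0
If mu = 0 then x = y = 0, but 0 + 0 < 388 is infeasible, so the constraint is active.
Constraint active: x + y = 2*(mu/2) = 388 => mu = 388
x = y = 194, f = 75272
Verify: stationarity 2*194 = 388 = mu; primal 194 + 194 = 388 >= 388; dual mu = 388 >= 0; complementary slackness 388*(388 - 388) = 0. All KKT conditions hold.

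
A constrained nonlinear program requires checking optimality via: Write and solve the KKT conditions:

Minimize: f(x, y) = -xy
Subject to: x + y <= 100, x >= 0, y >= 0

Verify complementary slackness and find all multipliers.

Problem: min -xy s.t. x + y <= 100 (multiplier lambda), x >= 0 (mu_x), y >= 0 (mu_y)
KKT stationarity: -y + lambda - mu_x = 0, -x + lambda - mu_y = 0, with lambda, mu_x, mu_y >= 0
Complementary slackness: lambda*(x + y - 100) = 0, mu_x*x = 0, mu_y*y = 0
If lambda = 0: y = -mu_x <= 0 and x = -mu_y <= 0 force x = y = 0 with f = 0; but x = y = 50 is feasible with f = -2500 < 0, so this is not the minimum. Hence lambda > 0 and x + y = 100.
Try x > 0, y > 0 (so mu_x = mu_y = 0): y = lambda, x = lambda => x = y = lambda
x + y = 100 => 2*lambda = 100 => lambda = 50
x* = y* = 50 > 0, consistent with mu_x = mu_y = 0.
(Any feasible point with x = 0 or y = 0 has f = 0 > -2500, so the minimum is not on those boundaries.)
min(-xy) = -2500 (i.e. max xy = 2500)
Multipliers: lambda = 50, mu_x = 0, mu_y = 0
Complementary slackness: lambda*(x + y - 100) = 50*(50 + 50 - 100) = 0, mu_x*x = 0*50 = 0, mu_y*y = 0*50 = 0. Satisfied.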